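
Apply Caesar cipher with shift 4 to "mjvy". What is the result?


Caesar cipher: shift "mjvy" by 4
  'm' (pos 12) + 4 = pos 16 = 'q'
  'j' (pos 9) + 4 = pos 13 = 'n'
  'v' (pos 21) + 4 = pos 25 = 'z'
  'y' (pos 24) + 4 = pos 2 = 'c'
Result: qnzc

qnzc


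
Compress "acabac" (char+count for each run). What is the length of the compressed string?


Input: acabac
Runs:
  'a' x 1 => "a1"
  'c' x 1 => "c1"
  'a' x 1 => "a1"
  'b' x 1 => "b1"
  'a' x 1 => "a1"
  'c' x 1 => "c1"
Compressed: "a1c1a1b1a1c1"
Compressed length: 12

12


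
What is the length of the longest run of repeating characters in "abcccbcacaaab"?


Input: "abcccbcacaaab"
Scanning for longest run:
  Position 1 ('b'): new char, reset run to 1
  Position 2 ('c'): new char, reset run to 1
  Position 3 ('c'): continues run of 'c', length=2
  Position 4 ('c'): continues run of 'c', length=3
  Position 5 ('b'): new char, reset run to 1
  Position 6 ('c'): new char, reset run to 1
  Position 7 ('a'): new char, reset run to 1
  Position 8 ('c'): new char, reset run to 1
  Position 9 ('a'): new char, reset run to 1
  Position 10 ('a'): continues run of 'a', length=2
  Position 11 ('a'): continues run of 'a', length=3
  Position 12 ('b'): new char, reset run to 1
Longest run: 'c' with length 3

3


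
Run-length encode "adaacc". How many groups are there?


Input: adaacc
Scanning for consecutive runs:
  Group 1: 'a' x 1 (positions 0-0)
  Group 2: 'd' x 1 (positions 1-1)
  Group 3: 'a' x 2 (positions 2-3)
  Group 4: 'c' x 2 (positions 4-5)
Total groups: 4

4


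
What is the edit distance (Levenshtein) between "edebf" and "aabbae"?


Computing edit distance: "edebf" -> "aabbae"
DP table:
           a    a    b    b    a    e
      0    1    2    3    4    5    6
  e   1    1    2    3    4    5    5
  d   2    2    2    3    4    5    6
  e   3    3    3    3    4    5    5
  b   4    4    4    3    3    4    5
  f   5    5    5    4    4    4    5
Edit distance = dp[5][6] = 5

5


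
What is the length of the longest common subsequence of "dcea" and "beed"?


LCS of "dcea" and "beed"
DP table:
           b    e    e    d
      0    0    0    0    0
  d   0    0    0    0    1
  c   0    0    0    0    1
  e   0    0    1    1    1
  a   0    0    1    1    1
LCS length = dp[4][4] = 1

1


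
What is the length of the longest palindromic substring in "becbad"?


Input: "becbad"
Checking substrings for palindromes:
  No multi-char palindromic substrings found
Longest palindromic substring: "b" with length 1

1


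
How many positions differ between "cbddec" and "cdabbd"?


Comparing "cbddec" and "cdabbd" position by position:
  Position 0: 'c' vs 'c' => same
  Position 1: 'b' vs 'd' => DIFFER
  Position 2: 'd' vs 'a' => DIFFER
  Position 3: 'd' vs 'b' => DIFFER
  Position 4: 'e' vs 'b' => DIFFER
  Position 5: 'c' vs 'd' => DIFFER
Positions that differ: 5

5


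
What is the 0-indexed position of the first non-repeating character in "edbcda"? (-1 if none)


Input: edbcda
Character frequencies:
  'a': 1
  'b': 1
  'c': 1
  'd': 2
  'e': 1
Scanning left to right for freq == 1:
  Position 0 ('e'): unique! => answer = 0

0


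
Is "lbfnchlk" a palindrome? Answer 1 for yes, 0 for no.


Input: lbfnchlk
Reversed: klhcnfbl
  Compare pos 0 ('l') with pos 7 ('k'): MISMATCH
  Compare pos 1 ('b') with pos 6 ('l'): MISMATCH
  Compare pos 2 ('f') with pos 5 ('h'): MISMATCH
  Compare pos 3 ('n') with pos 4 ('c'): MISMATCH
Result: not a palindrome

0


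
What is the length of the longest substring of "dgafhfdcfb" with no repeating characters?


Input: "dgafhfdcfb"
Sliding window (track last position of each char):
  Position 0 ('d'): window [0,0] length 1 -- new best
  Position 1 ('g'): window [0,1] length 2 -- new best
  Position 2 ('a'): window [0,2] length 3 -- new best
  Position 3 ('f'): window [0,3] length 4 -- new best
  Position 4 ('h'): window [0,4] length 5 -- new best
  Position 5 ('f'): repeat (last at 3), move window start to 4
  Position 5 ('f'): window [4,5] length 2
  Position 6 ('d'): window [4,6] length 3
  Position 7 ('c'): window [4,7] length 4
  Position 8 ('f'): repeat (last at 5), move window start to 6
  Position 8 ('f'): window [6,8] length 3
  Position 9 ('b'): window [6,9] length 4
Longest substring with no repeats: "dgafh" with length 5

5


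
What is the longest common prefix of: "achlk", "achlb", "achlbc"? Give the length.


Words: achlk, achlb, achlbc
  Position 0: all 'a' => match
  Position 1: all 'c' => match
  Position 2: all 'h' => match
  Position 3: all 'l' => match
  Position 4: ('k', 'b', 'b') => mismatch, stop
LCP = "achl" (length 4)

4


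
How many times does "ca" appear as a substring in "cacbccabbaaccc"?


Searching for "ca" in "cacbccabbaaccc"
Scanning each position:
  Position 0: "ca" => MATCH
  Position 1: "ac" => no
  Position 2: "cb" => no
  Position 3: "bc" => no
  Position 4: "cc" => no
  Position 5: "ca" => MATCH
  Position 6: "ab" => no
  Position 7: "bb" => no
  Position 8: "ba" => no
  Position 9: "aa" => no
  Position 10: "ac" => no
  Position 11: "cc" => no
  Position 12: "cc" => no
Total occurrences: 2

2


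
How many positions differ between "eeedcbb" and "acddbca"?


Comparing "eeedcbb" and "acddbca" position by position:
  Position 0: 'e' vs 'a' => DIFFER
  Position 1: 'e' vs 'c' => DIFFER
  Position 2: 'e' vs 'd' => DIFFER
  Position 3: 'd' vs 'd' => same
  Position 4: 'c' vs 'b' => DIFFER
  Position 5: 'b' vs 'c' => DIFFER
  Position 6: 'b' vs 'a' => DIFFER
Positions that differ: 6

6


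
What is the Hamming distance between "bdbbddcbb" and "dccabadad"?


Comparing "bdbbddcbb" and "dccabadad" position by position:
  Position 0: 'b' vs 'd' => differ
  Position 1: 'd' vs 'c' => differ
  Position 2: 'b' vs 'c' => differ
  Position 3: 'b' vs 'a' => differ
  Position 4: 'd' vs 'b' => differ
  Position 5: 'd' vs 'a' => differ
  Position 6: 'c' vs 'd' => differ
  Position 7: 'b' vs 'a' => differ
  Position 8: 'b' vs 'd' => differ
Total differences (Hamming distance): 9

9


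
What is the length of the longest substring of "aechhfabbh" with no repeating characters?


Input: "aechhfabbh"
Sliding window (track last position of each char):
  Position 0 ('a'): window [0,0] length 1 -- new best
  Position 1 ('e'): window [0,1] length 2 -- new best
  Position 2 ('c'): window [0,2] length 3 -- new best
  Position 3 ('h'): window [0,3] length 4 -- new best
  Position 4 ('h'): repeat (last at 3), move window start to 4
  Position 4 ('h'): window [4,4] length 1
  Position 5 ('f'): window [4,5] length 2
  Position 6 ('a'): window [4,6] length 3
  Position 7 ('b'): window [4,7] length 4
  Position 8 ('b'): repeat (last at 7), move window start to 8
  Position 8 ('b'): window [8,8] length 1
  Position 9 ('h'): window [8,9] length 2
Longest substring with no repeats: "aech" with length 4

4


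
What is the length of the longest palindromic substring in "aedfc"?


Input: "aedfc"
Checking substrings for palindromes:
  No multi-char palindromic substrings found
Longest palindromic substring: "a" with length 1

1


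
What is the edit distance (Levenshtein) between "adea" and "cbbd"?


Computing edit distance: "adea" -> "cbbd"
DP table:
           c    b    b    d
      0    1    2    3    4
  a   1    1    2    3    4
  d   2    2    2    3    3
  e   3    3    3    3    4
  a   4    4    4    4    4
Edit distance = dp[4][4] = 4

4


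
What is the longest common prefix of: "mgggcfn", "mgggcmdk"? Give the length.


Words: mgggcfn, mgggcmdk
  Position 0: all 'm' => match
  Position 1: all 'g' => match
  Position 2: all 'g' => match
  Position 3: all 'g' => match
  Position 4: all 'c' => match
  Position 5: ('f', 'm') => mismatch, stop
LCP = "mgggc" (length 5)

5


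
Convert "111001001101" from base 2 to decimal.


Input: "111001001101" in base 2
Positional expansion:
  Digit '1' (value 1) x 2^11 = 2048
  Digit '1' (value 1) x 2^10 = 1024
  Digit '1' (value 1) x 2^9 = 512
  Digit '0' (value 0) x 2^8 = 0
  Digit '0' (value 0) x 2^7 = 0
  Digit '1' (value 1) x 2^6 = 64
  Digit '0' (value 0) x 2^5 = 0
  Digit '0' (value 0) x 2^4 = 0
  Digit '1' (value 1) x 2^3 = 8
  Digit '1' (value 1) x 2^2 = 4
  Digit '0' (value 0) x 2^1 = 0
  Digit '1' (value 1) x 2^0 = 1
Sum = 3661

3661


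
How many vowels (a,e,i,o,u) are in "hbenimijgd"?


Input: hbenimijgd
Checking each character:
  'h' at position 0: consonant
  'b' at position 1: consonant
  'e' at position 2: vowel (running total: 1)
  'n' at position 3: consonant
  'i' at position 4: vowel (running total: 2)
  'm' at position 5: consonant
  'i' at position 6: vowel (running total: 3)
  'j' at position 7: consonant
  'g' at position 8: consonant
  'd' at position 9: consonant
Total vowels: 3

3


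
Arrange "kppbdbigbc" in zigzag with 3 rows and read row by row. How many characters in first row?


Zigzag "kppbdbigbc" into 3 rows:
Placing characters:
  'k' => row 0
  'p' => row 1
  'p' => row 2
  'b' => row 1
  'd' => row 0
  'b' => row 1
  'i' => row 2
  'g' => row 1
  'b' => row 0
  'c' => row 1
Rows:
  Row 0: "kdb"
  Row 1: "pbbgc"
  Row 2: "pi"
First row length: 3

3


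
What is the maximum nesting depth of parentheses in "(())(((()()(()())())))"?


Input: "(())(((()()(()())())))"
Tracking depth:
  Position 0 '(': depth becomes 1
  Position 1 '(': depth becomes 2
  Position 2 ')': depth becomes 1
  Position 3 ')': depth becomes 0
  Position 4 '(': depth becomes 1
  Position 5 '(': depth becomes 2
  Position 6 '(': depth becomes 3
  Position 7 '(': depth becomes 4
  Position 8 ')': depth becomes 3
  Position 9 '(': depth becomes 4
  Position 10 ')': depth becomes 3
  Position 11 '(': depth becomes 4
  Position 12 '(': depth becomes 5
  Position 13 ')': depth becomes 4
  Position 14 '(': depth becomes 5
  Position 15 ')': depth becomes 4
  Position 16 ')': depth becomes 3
  Position 17 '(': depth becomes 4
  Position 18 ')': depth becomes 3
  Position 19 ')': depth becomes 2
  Position 20 ')': depth becomes 1
  Position 21 ')': depth becomes 0
Maximum depth reached: 5

5


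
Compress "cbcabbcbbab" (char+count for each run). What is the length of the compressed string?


Input: cbcabbcbbab
Runs:
  'c' x 1 => "c1"
  'b' x 1 => "b1"
  'c' x 1 => "c1"
  'a' x 1 => "a1"
  'b' x 2 => "b2"
  'c' x 1 => "c1"
  'b' x 2 => "b2"
  'a' x 1 => "a1"
  'b' x 1 => "b1"
Compressed: "c1b1c1a1b2c1b2a1b1"
Compressed length: 18

18


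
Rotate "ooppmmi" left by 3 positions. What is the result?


Input: "ooppmmi", rotate left by 3
First 3 characters: "oop"
Remaining characters: "pmmi"
Concatenate remaining + first: "pmmi" + "oop" = "pmmioop"

pmmioop


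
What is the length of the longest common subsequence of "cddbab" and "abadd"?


LCS of "cddbab" and "abadd"
DP table:
           a    b    a    d    d
      0    0    0    0    0    0
  c   0    0    0    0    0    0
  d   0    0    0    0    1    1
  d   0    0    0    0    1    2
  b   0    0    1    1    1    2
  a   0    1    1    2    2    2
  b   0    1    2    2    2    2
LCS length = dp[6][5] = 2

2


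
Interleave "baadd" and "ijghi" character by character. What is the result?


Interleaving "baadd" and "ijghi":
  Position 0: 'b' from first, 'i' from second => "bi"
  Position 1: 'a' from first, 'j' from second => "aj"
  Position 2: 'a' from first, 'g' from second => "ag"
  Position 3: 'd' from first, 'h' from second => "dh"
  Position 4: 'd' from first, 'i' from second => "di"
Result: biajagdhdi

biajagdhdi


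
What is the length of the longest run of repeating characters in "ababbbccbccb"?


Input: "ababbbccbccb"
Scanning for longest run:
  Position 1 ('b'): new char, reset run to 1
  Position 2 ('a'): new char, reset run to 1
  Position 3 ('b'): new char, reset run to 1
  Position 4 ('b'): continues run of 'b', length=2
  Position 5 ('b'): continues run of 'b', length=3
  Position 6 ('c'): new char, reset run to 1
  Position 7 ('c'): continues run of 'c', length=2
  Position 8 ('b'): new char, reset run to 1
  Position 9 ('c'): new char, reset run to 1
  Position 10 ('c'): continues run of 'c', length=2
  Position 11 ('b'): new char, reset run to 1
Longest run: 'b' with length 3

3


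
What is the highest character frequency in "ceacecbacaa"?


Input: ceacecbacaa
Character counts:
  'a': 4
  'b': 1
  'c': 4
  'e': 2
Maximum frequency: 4

4


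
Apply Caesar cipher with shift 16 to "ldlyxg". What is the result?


Caesar cipher: shift "ldlyxg" by 16
  'l' (pos 11) + 16 = pos 1 = 'b'
  'd' (pos 3) + 16 = pos 19 = 't'
  'l' (pos 11) + 16 = pos 1 = 'b'
  'y' (pos 24) + 16 = pos 14 = 'o'
  'x' (pos 23) + 16 = pos 13 = 'n'
  'g' (pos 6) + 16 = pos 22 = 'w'
Result: btbonw

btbonw


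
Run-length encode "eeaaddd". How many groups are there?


Input: eeaaddd
Scanning for consecutive runs:
  Group 1: 'e' x 2 (positions 0-1)
  Group 2: 'a' x 2 (positions 2-3)
  Group 3: 'd' x 3 (positions 4-6)
Total groups: 3

3


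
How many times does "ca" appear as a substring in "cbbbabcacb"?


Searching for "ca" in "cbbbabcacb"
Scanning each position:
  Position 0: "cb" => no
  Position 1: "bb" => no
  Position 2: "bb" => no
  Position 3: "ba" => no
  Position 4: "ab" => no
  Position 5: "bc" => no
  Position 6: "ca" => MATCH
  Position 7: "ac" => no
  Position 8: "cb" => no
Total occurrences: 1

1


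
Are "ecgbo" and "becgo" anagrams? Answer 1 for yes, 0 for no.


Strings: "ecgbo", "becgo"
Sorted first:  bcego
Sorted second: bcego
Sorted forms match => anagrams

1


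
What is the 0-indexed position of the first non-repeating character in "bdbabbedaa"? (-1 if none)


Input: bdbabbedaa
Character frequencies:
  'a': 3
  'b': 4
  'd': 2
  'e': 1
Scanning left to right for freq == 1:
  Position 0 ('b'): freq=4, skip
  Position 1 ('d'): freq=2, skip
  Position 2 ('b'): freq=4, skip
  Position 3 ('a'): freq=3, skip
  Position 4 ('b'): freq=4, skip
  Position 5 ('b'): freq=4, skip
  Position 6 ('e'): unique! => answer = 6

6


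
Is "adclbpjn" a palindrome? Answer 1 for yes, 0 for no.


Input: adclbpjn
Reversed: njpblcda
  Compare pos 0 ('a') with pos 7 ('n'): MISMATCH
  Compare pos 1 ('d') with pos 6 ('j'): MISMATCH
  Compare pos 2 ('c') with pos 5 ('p'): MISMATCH
  Compare pos 3 ('l') with pos 4 ('b'): MISMATCH
Result: not a palindrome

0


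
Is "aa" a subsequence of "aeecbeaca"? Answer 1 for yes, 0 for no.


Check if "aa" is a subsequence of "aeecbeaca"
Greedy scan:
  Position 0 ('a'): matches sub[0] = 'a'
  Position 1 ('e'): no match needed
  Position 2 ('e'): no match needed
  Position 3 ('c'): no match needed
  Position 4 ('b'): no match needed
  Position 5 ('e'): no match needed
  Position 6 ('a'): matches sub[1] = 'a'
  Position 7 ('c'): no match needed
  Position 8 ('a'): no match needed
All 2 characters matched => is a subsequence

1


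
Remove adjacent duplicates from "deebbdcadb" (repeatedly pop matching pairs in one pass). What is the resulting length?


Input: deebbdcadb
Stack-based adjacent duplicate removal:
  Read 'd': push. Stack: d
  Read 'e': push. Stack: de
  Read 'e': matches stack top 'e' => pop. Stack: d
  Read 'b': push. Stack: db
  Read 'b': matches stack top 'b' => pop. Stack: d
  Read 'd': matches stack top 'd' => pop. Stack: (empty)
  Read 'c': push. Stack: c
  Read 'a': push. Stack: ca
  Read 'd': push. Stack: cad
  Read 'b': push. Stack: cadb
Final stack: "cadb" (length 4)

4


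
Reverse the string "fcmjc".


Input: fcmjc
Reading characters right to left:
  Position 4: 'c'
  Position 3: 'j'
  Position 2: 'm'
  Position 1: 'c'
  Position 0: 'f'
Reversed: cjmcf

cjmcf


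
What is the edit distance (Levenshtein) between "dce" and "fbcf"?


Computing edit distance: "dce" -> "fbcf"
DP table:
           f    b    c    f
      0    1    2    3    4
  d   1    1    2    3    4
  c   2    2    2    2    3
  e   3    3    3    3    3
Edit distance = dp[3][4] = 3

3


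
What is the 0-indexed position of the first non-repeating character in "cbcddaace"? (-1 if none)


Input: cbcddaace
Character frequencies:
  'a': 2
  'b': 1
  'c': 3
  'd': 2
  'e': 1
Scanning left to right for freq == 1:
  Position 0 ('c'): freq=3, skip
  Position 1 ('b'): unique! => answer = 1

1


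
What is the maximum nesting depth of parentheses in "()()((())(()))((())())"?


Input: "()()((())(()))((())())"
Tracking depth:
  Position 0 '(': depth becomes 1
  Position 1 ')': depth becomes 0
  Position 2 '(': depth becomes 1
  Position 3 ')': depth becomes 0
  Position 4 '(': depth becomes 1
  Position 5 '(': depth becomes 2
  Position 6 '(': depth becomes 3
  Position 7 ')': depth becomes 2
  Position 8 ')': depth becomes 1
  Position 9 '(': depth becomes 2
  Position 10 '(': depth becomes 3
  Position 11 ')': depth becomes 2
  Position 12 ')': depth becomes 1
  Position 13 ')': depth becomes 0
  Position 14 '(': depth becomes 1
  Position 15 '(': depth becomes 2
  Position 16 '(': depth becomes 3
  Position 17 ')': depth becomes 2
  Position 18 ')': depth becomes 1
  Position 19 '(': depth becomes 2
  Position 20 ')': depth becomes 1
  Position 21 ')': depth becomes 0
Maximum depth reached: 3

3


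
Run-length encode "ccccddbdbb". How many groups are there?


Input: ccccddbdbb
Scanning for consecutive runs:
  Group 1: 'c' x 4 (positions 0-3)
  Group 2: 'd' x 2 (positions 4-5)
  Group 3: 'b' x 1 (positions 6-6)
  Group 4: 'd' x 1 (positions 7-7)
  Group 5: 'b' x 2 (positions 8-9)
Total groups: 5

5


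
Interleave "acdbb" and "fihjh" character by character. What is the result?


Interleaving "acdbb" and "fihjh":
  Position 0: 'a' from first, 'f' from second => "af"
  Position 1: 'c' from first, 'i' from second => "ci"
  Position 2: 'd' from first, 'h' from second => "dh"
  Position 3: 'b' from first, 'j' from second => "bj"
  Position 4: 'b' from first, 'h' from second => "bh"
Result: afcidhbjbh

afcidhbjbh


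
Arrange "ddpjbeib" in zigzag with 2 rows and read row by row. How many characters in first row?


Zigzag "ddpjbeib" into 2 rows:
Placing characters:
  'd' => row 0
  'd' => row 1
  'p' => row 0
  'j' => row 1
  'b' => row 0
  'e' => row 1
  'i' => row 0
  'b' => row 1
Rows:
  Row 0: "dpbi"
  Row 1: "djeb"
First row length: 4

4


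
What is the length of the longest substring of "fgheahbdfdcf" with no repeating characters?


Input: "fgheahbdfdcf"
Sliding window (track last position of each char):
  Position 0 ('f'): window [0,0] length 1 -- new best
  Position 1 ('g'): window [0,1] length 2 -- new best
  Position 2 ('h'): window [0,2] length 3 -- new best
  Position 3 ('e'): window [0,3] length 4 -- new best
  Position 4 ('a'): window [0,4] length 5 -- new best
  Position 5 ('h'): repeat (last at 2), move window start to 3
  Position 5 ('h'): window [3,5] length 3
  Position 6 ('b'): window [3,6] length 4
  Position 7 ('d'): window [3,7] length 5
  Position 8 ('f'): window [3,8] length 6 -- new best
  Position 9 ('d'): repeat (last at 7), move window start to 8
  Position 9 ('d'): window [8,9] length 2
  Position 10 ('c'): window [8,10] length 3
  Position 11 ('f'): repeat (last at 8), move window start to 9
  Position 11 ('f'): window [9,11] length 3
Longest substring with no repeats: "eahbdf" with length 6

6


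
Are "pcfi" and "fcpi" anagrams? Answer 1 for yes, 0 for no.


Strings: "pcfi", "fcpi"
Sorted first:  cfip
Sorted second: cfip
Sorted forms match => anagrams

1


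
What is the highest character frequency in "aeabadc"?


Input: aeabadc
Character counts:
  'a': 3
  'b': 1
  'c': 1
  'd': 1
  'e': 1
Maximum frequency: 3

3


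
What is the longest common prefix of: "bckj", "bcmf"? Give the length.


Words: bckj, bcmf
  Position 0: all 'b' => match
  Position 1: all 'c' => match
  Position 2: ('k', 'm') => mismatch, stop
LCP = "bc" (length 2)

2


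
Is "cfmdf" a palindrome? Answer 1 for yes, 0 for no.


Input: cfmdf
Reversed: fdmfc
  Compare pos 0 ('c') with pos 4 ('f'): MISMATCH
  Compare pos 1 ('f') with pos 3 ('d'): MISMATCH
Result: not a palindrome

0


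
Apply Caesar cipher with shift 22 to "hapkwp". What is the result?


Caesar cipher: shift "hapkwp" by 22
  'h' (pos 7) + 22 = pos 3 = 'd'
  'a' (pos 0) + 22 = pos 22 = 'w'
  'p' (pos 15) + 22 = pos 11 = 'l'
  'k' (pos 10) + 22 = pos 6 = 'g'
  'w' (pos 22) + 22 = pos 18 = 's'
  'p' (pos 15) + 22 = pos 11 = 'l'
Result: dwlgsl

dwlgsl


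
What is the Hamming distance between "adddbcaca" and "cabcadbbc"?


Comparing "adddbcaca" and "cabcadbbc" position by position:
  Position 0: 'a' vs 'c' => differ
  Position 1: 'd' vs 'a' => differ
  Position 2: 'd' vs 'b' => differ
  Position 3: 'd' vs 'c' => differ
  Position 4: 'b' vs 'a' => differ
  Position 5: 'c' vs 'd' => differ
  Position 6: 'a' vs 'b' => differ
  Position 7: 'c' vs 'b' => differ
  Position 8: 'a' vs 'c' => differ
Total differences (Hamming distance): 9

9


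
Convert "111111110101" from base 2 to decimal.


Input: "111111110101" in base 2
Positional expansion:
  Digit '1' (value 1) x 2^11 = 2048
  Digit '1' (value 1) x 2^10 = 1024
  Digit '1' (value 1) x 2^9 = 512
  Digit '1' (value 1) x 2^8 = 256
  Digit '1' (value 1) x 2^7 = 128
  Digit '1' (value 1) x 2^6 = 64
  Digit '1' (value 1) x 2^5 = 32
  Digit '1' (value 1) x 2^4 = 16
  Digit '0' (value 0) x 2^3 = 0
  Digit '1' (value 1) x 2^2 = 4
  Digit '0' (value 0) x 2^1 = 0
  Digit '1' (value 1) x 2^0 = 1
Sum = 4085

4085


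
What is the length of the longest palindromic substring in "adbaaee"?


Input: "adbaaee"
Checking substrings for palindromes:
  [3:5] "aa" (len 2) => palindrome
  [5:7] "ee" (len 2) => palindrome
Longest palindromic substring: "aa" with length 2

2


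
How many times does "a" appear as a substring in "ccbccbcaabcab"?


Searching for "a" in "ccbccbcaabcab"
Scanning each position:
  Position 0: "c" => no
  Position 1: "c" => no
  Position 2: "b" => no
  Position 3: "c" => no
  Position 4: "c" => no
  Position 5: "b" => no
  Position 6: "c" => no
  Position 7: "a" => MATCH
  Position 8: "a" => MATCH
  Position 9: "b" => no
  Position 10: "c" => no
  Position 11: "a" => MATCH
  Position 12: "b" => no
Total occurrences: 3

3


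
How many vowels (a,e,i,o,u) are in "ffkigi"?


Input: ffkigi
Checking each character:
  'f' at position 0: consonant
  'f' at position 1: consonant
  'k' at position 2: consonant
  'i' at position 3: vowel (running total: 1)
  'g' at position 4: consonant
  'i' at position 5: vowel (running total: 2)
Total vowels: 2

2


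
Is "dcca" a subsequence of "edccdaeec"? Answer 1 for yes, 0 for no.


Check if "dcca" is a subsequence of "edccdaeec"
Greedy scan:
  Position 0 ('e'): no match needed
  Position 1 ('d'): matches sub[0] = 'd'
  Position 2 ('c'): matches sub[1] = 'c'
  Position 3 ('c'): matches sub[2] = 'c'
  Position 4 ('d'): no match needed
  Position 5 ('a'): matches sub[3] = 'a'
  Position 6 ('e'): no match needed
  Position 7 ('e'): no match needed
  Position 8 ('c'): no match needed
All 4 characters matched => is a subsequence

1


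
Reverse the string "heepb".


Input: heepb
Reading characters right to left:
  Position 4: 'b'
  Position 3: 'p'
  Position 2: 'e'
  Position 1: 'e'
  Position 0: 'h'
Reversed: bpeeh

bpeeh


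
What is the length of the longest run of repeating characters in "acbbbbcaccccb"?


Input: "acbbbbcaccccb"
Scanning for longest run:
  Position 1 ('c'): new char, reset run to 1
  Position 2 ('b'): new char, reset run to 1
  Position 3 ('b'): continues run of 'b', length=2
  Position 4 ('b'): continues run of 'b', length=3
  Position 5 ('b'): continues run of 'b', length=4
  Position 6 ('c'): new char, reset run to 1
  Position 7 ('a'): new char, reset run to 1
  Position 8 ('c'): new char, reset run to 1
  Position 9 ('c'): continues run of 'c', length=2
  Position 10 ('c'): continues run of 'c', length=3
  Position 11 ('c'): continues run of 'c', length=4
  Position 12 ('b'): new char, reset run to 1
Longest run: 'b' with length 4

4


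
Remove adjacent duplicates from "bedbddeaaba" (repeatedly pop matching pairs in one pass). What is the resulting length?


Input: bedbddeaaba
Stack-based adjacent duplicate removal:
  Read 'b': push. Stack: b
  Read 'e': push. Stack: be
  Read 'd': push. Stack: bed
  Read 'b': push. Stack: bedb
  Read 'd': push. Stack: bedbd
  Read 'd': matches stack top 'd' => pop. Stack: bedb
  Read 'e': push. Stack: bedbe
  Read 'a': push. Stack: bedbea
  Read 'a': matches stack top 'a' => pop. Stack: bedbe
  Read 'b': push. Stack: bedbeb
  Read 'a': push. Stack: bedbeba
Final stack: "bedbeba" (length 7)

7


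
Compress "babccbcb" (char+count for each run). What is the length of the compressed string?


Input: babccbcb
Runs:
  'b' x 1 => "b1"
  'a' x 1 => "a1"
  'b' x 1 => "b1"
  'c' x 2 => "c2"
  'b' x 1 => "b1"
  'c' x 1 => "c1"
  'b' x 1 => "b1"
Compressed: "b1a1b1c2b1c1b1"
Compressed length: 14

14


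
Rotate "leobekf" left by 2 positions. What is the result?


Input: "leobekf", rotate left by 2
First 2 characters: "le"
Remaining characters: "obekf"
Concatenate remaining + first: "obekf" + "le" = "obekfle"

obekfle


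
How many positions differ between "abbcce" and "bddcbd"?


Comparing "abbcce" and "bddcbd" position by position:
  Position 0: 'a' vs 'b' => DIFFER
  Position 1: 'b' vs 'd' => DIFFER
  Position 2: 'b' vs 'd' => DIFFER
  Position 3: 'c' vs 'c' => same
  Position 4: 'c' vs 'b' => DIFFER
  Position 5: 'e' vs 'd' => DIFFER
Positions that differ: 5

5


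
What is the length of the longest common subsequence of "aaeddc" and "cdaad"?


LCS of "aaeddc" and "cdaad"
DP table:
           c    d    a    a    d
      0    0    0    0    0    0
  a   0    0    0    1    1    1
  a   0    0    0    1    2    2
  e   0    0    0    1    2    2
  d   0    0    1    1    2    3
  d   0    0    1    1    2    3
  c   0    1    1    1    2    3
LCS length = dp[6][5] = 3

3


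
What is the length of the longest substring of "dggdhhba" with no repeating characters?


Input: "dggdhhba"
Sliding window (track last position of each char):
  Position 0 ('d'): window [0,0] length 1 -- new best
  Position 1 ('g'): window [0,1] length 2 -- new best
  Position 2 ('g'): repeat (last at 1), move window start to 2
  Position 2 ('g'): window [2,2] length 1
  Position 3 ('d'): window [2,3] length 2
  Position 4 ('h'): window [2,4] length 3 -- new best
  Position 5 ('h'): repeat (last at 4), move window start to 5
  Position 5 ('h'): window [5,5] length 1
  Position 6 ('b'): window [5,6] length 2
  Position 7 ('a'): window [5,7] length 3
Longest substring with no repeats: "gdh" with length 3

3


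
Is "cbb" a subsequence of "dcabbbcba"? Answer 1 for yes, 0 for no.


Check if "cbb" is a subsequence of "dcabbbcba"
Greedy scan:
  Position 0 ('d'): no match needed
  Position 1 ('c'): matches sub[0] = 'c'
  Position 2 ('a'): no match needed
  Position 3 ('b'): matches sub[1] = 'b'
  Position 4 ('b'): matches sub[2] = 'b'
  Position 5 ('b'): no match needed
  Position 6 ('c'): no match needed
  Position 7 ('b'): no match needed
  Position 8 ('a'): no match needed
All 3 characters matched => is a subsequence

1


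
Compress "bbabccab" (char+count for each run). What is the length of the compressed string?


Input: bbabccab
Runs:
  'b' x 2 => "b2"
  'a' x 1 => "a1"
  'b' x 1 => "b1"
  'c' x 2 => "c2"
  'a' x 1 => "a1"
  'b' x 1 => "b1"
Compressed: "b2a1b1c2a1b1"
Compressed length: 12

12


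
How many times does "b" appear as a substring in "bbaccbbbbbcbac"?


Searching for "b" in "bbaccbbbbbcbac"
Scanning each position:
  Position 0: "b" => MATCH
  Position 1: "b" => MATCH
  Position 2: "a" => no
  Position 3: "c" => no
  Position 4: "c" => no
  Position 5: "b" => MATCH
  Position 6: "b" => MATCH
  Position 7: "b" => MATCH
  Position 8: "b" => MATCH
  Position 9: "b" => MATCH
  Position 10: "c" => no
  Position 11: "b" => MATCH
  Position 12: "a" => no
  Position 13: "c" => no
Total occurrences: 8

8


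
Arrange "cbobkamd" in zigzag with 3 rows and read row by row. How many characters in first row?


Zigzag "cbobkamd" into 3 rows:
Placing characters:
  'c' => row 0
  'b' => row 1
  'o' => row 2
  'b' => row 1
  'k' => row 0
  'a' => row 1
  'm' => row 2
  'd' => row 1
Rows:
  Row 0: "ck"
  Row 1: "bbad"
  Row 2: "om"
First row length: 2

2


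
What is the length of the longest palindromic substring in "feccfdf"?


Input: "feccfdf"
Checking substrings for palindromes:
  [4:7] "fdf" (len 3) => palindrome
  [2:4] "cc" (len 2) => palindrome
Longest palindromic substring: "fdf" with length 3

3


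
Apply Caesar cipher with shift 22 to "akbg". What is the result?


Caesar cipher: shift "akbg" by 22
  'a' (pos 0) + 22 = pos 22 = 'w'
  'k' (pos 10) + 22 = pos 6 = 'g'
  'b' (pos 1) + 22 = pos 23 = 'x'
  'g' (pos 6) + 22 = pos 2 = 'c'
Result: wgxc

wgxc


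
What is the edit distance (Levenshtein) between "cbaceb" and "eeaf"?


Computing edit distance: "cbaceb" -> "eeaf"
DP table:
           e    e    a    f
      0    1    2    3    4
  c   1    1    2    3    4
  b   2    2    2    3    4
  a   3    3    3    2    3
  c   4    4    4    3    3
  e   5    4    4    4    4
  b   6    5    5    5    5
Edit distance = dp[6][4] = 5

5


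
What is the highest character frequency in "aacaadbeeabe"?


Input: aacaadbeeabe
Character counts:
  'a': 5
  'b': 2
  'c': 1
  'd': 1
  'e': 3
Maximum frequency: 5

5


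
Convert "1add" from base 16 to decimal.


Input: "1add" in base 16
Positional expansion:
  Digit '1' (value 1) x 16^3 = 4096
  Digit 'a' (value 10) x 16^2 = 2560
  Digit 'd' (value 13) x 16^1 = 208
  Digit 'd' (value 13) x 16^0 = 13
Sum = 6877

6877


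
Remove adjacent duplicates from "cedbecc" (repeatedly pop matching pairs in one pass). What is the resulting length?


Input: cedbecc
Stack-based adjacent duplicate removal:
  Read 'c': push. Stack: c
  Read 'e': push. Stack: ce
  Read 'd': push. Stack: ced
  Read 'b': push. Stack: cedb
  Read 'e': push. Stack: cedbe
  Read 'c': push. Stack: cedbec
  Read 'c': matches stack top 'c' => pop. Stack: cedbe
Final stack: "cedbe" (length 5)

5


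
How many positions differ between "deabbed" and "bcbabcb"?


Comparing "deabbed" and "bcbabcb" position by position:
  Position 0: 'd' vs 'b' => DIFFER
  Position 1: 'e' vs 'c' => DIFFER
  Position 2: 'a' vs 'b' => DIFFER
  Position 3: 'b' vs 'a' => DIFFER
  Position 4: 'b' vs 'b' => same
  Position 5: 'e' vs 'c' => DIFFER
  Position 6: 'd' vs 'b' => DIFFER
Positions that differ: 6

6


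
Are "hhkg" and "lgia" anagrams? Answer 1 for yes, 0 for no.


Strings: "hhkg", "lgia"
Sorted first:  ghhk
Sorted second: agil
Differ at position 0: 'g' vs 'a' => not anagrams

0


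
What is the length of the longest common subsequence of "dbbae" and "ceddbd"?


LCS of "dbbae" and "ceddbd"
DP table:
           c    e    d    d    b    d
      0    0    0    0    0    0    0
  d   0    0    0    1    1    1    1
  b   0    0    0    1    1    2    2
  b   0    0    0    1    1    2    2
  a   0    0    0    1    1    2    2
  e   0    0    1    1    1    2    2
LCS length = dp[5][6] = 2

2


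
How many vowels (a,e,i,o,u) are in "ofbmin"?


Input: ofbmin
Checking each character:
  'o' at position 0: vowel (running total: 1)
  'f' at position 1: consonant
  'b' at position 2: consonant
  'm' at position 3: consonant
  'i' at position 4: vowel (running total: 2)
  'n' at position 5: consonant
Total vowels: 2

2


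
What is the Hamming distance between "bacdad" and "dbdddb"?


Comparing "bacdad" and "dbdddb" position by position:
  Position 0: 'b' vs 'd' => differ
  Position 1: 'a' vs 'b' => differ
  Position 2: 'c' vs 'd' => differ
  Position 3: 'd' vs 'd' => same
  Position 4: 'a' vs 'd' => differ
  Position 5: 'd' vs 'b' => differ
Total differences (Hamming distance): 5

5


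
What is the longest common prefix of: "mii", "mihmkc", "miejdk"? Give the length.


Words: mii, mihmkc, miejdk
  Position 0: all 'm' => match
  Position 1: all 'i' => match
  Position 2: ('i', 'h', 'e') => mismatch, stop
LCP = "mi" (length 2)

2


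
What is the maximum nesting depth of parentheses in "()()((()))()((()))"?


Input: "()()((()))()((()))"
Tracking depth:
  Position 0 '(': depth becomes 1
  Position 1 ')': depth becomes 0
  Position 2 '(': depth becomes 1
  Position 3 ')': depth becomes 0
  Position 4 '(': depth becomes 1
  Position 5 '(': depth becomes 2
  Position 6 '(': depth becomes 3
  Position 7 ')': depth becomes 2
  Position 8 ')': depth becomes 1
  Position 9 ')': depth becomes 0
  Position 10 '(': depth becomes 1
  Position 11 ')': depth becomes 0
  Position 12 '(': depth becomes 1
  Position 13 '(': depth becomes 2
  Position 14 '(': depth becomes 3
  Position 15 ')': depth becomes 2
  Position 16 ')': depth becomes 1
  Position 17 ')': depth becomes 0
Maximum depth reached: 3

3


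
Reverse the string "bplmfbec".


Input: bplmfbec
Reading characters right to left:
  Position 7: 'c'
  Position 6: 'e'
  Position 5: 'b'
  Position 4: 'f'
  Position 3: 'm'
  Position 2: 'l'
  Position 1: 'p'
  Position 0: 'b'
Reversed: cebfmlpb

cebfmlpb


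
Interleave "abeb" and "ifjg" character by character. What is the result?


Interleaving "abeb" and "ifjg":
  Position 0: 'a' from first, 'i' from second => "ai"
  Position 1: 'b' from first, 'f' from second => "bf"
  Position 2: 'e' from first, 'j' from second => "ej"
  Position 3: 'b' from first, 'g' from second => "bg"
Result: aibfejbg

aibfejbg


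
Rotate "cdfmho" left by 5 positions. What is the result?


Input: "cdfmho", rotate left by 5
First 5 characters: "cdfmh"
Remaining characters: "o"
Concatenate remaining + first: "o" + "cdfmh" = "ocdfmh"

ocdfmh


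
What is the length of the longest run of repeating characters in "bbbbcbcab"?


Input: "bbbbcbcab"
Scanning for longest run:
  Position 1 ('b'): continues run of 'b', length=2
  Position 2 ('b'): continues run of 'b', length=3
  Position 3 ('b'): continues run of 'b', length=4
  Position 4 ('c'): new char, reset run to 1
  Position 5 ('b'): new char, reset run to 1
  Position 6 ('c'): new char, reset run to 1
  Position 7 ('a'): new char, reset run to 1
  Position 8 ('b'): new char, reset run to 1
Longest run: 'b' with length 4

4


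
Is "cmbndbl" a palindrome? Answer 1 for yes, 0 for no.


Input: cmbndbl
Reversed: lbdnbmc
  Compare pos 0 ('c') with pos 6 ('l'): MISMATCH
  Compare pos 1 ('m') with pos 5 ('b'): MISMATCH
  Compare pos 2 ('b') with pos 4 ('d'): MISMATCH
Result: not a palindrome

0


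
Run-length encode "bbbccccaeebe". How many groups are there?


Input: bbbccccaeebe
Scanning for consecutive runs:
  Group 1: 'b' x 3 (positions 0-2)
  Group 2: 'c' x 4 (positions 3-6)
  Group 3: 'a' x 1 (positions 7-7)
  Group 4: 'e' x 2 (positions 8-9)
  Group 5: 'b' x 1 (positions 10-10)
  Group 6: 'e' x 1 (positions 11-11)
Total groups: 6

6


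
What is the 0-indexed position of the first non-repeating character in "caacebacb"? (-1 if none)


Input: caacebacb
Character frequencies:
  'a': 3
  'b': 2
  'c': 3
  'e': 1
Scanning left to right for freq == 1:
  Position 0 ('c'): freq=3, skip
  Position 1 ('a'): freq=3, skip
  Position 2 ('a'): freq=3, skip
  Position 3 ('c'): freq=3, skip
  Position 4 ('e'): unique! => answer = 4

4


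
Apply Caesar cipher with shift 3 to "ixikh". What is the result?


Caesar cipher: shift "ixikh" by 3
  'i' (pos 8) + 3 = pos 11 = 'l'
  'x' (pos 23) + 3 = pos 0 = 'a'
  'i' (pos 8) + 3 = pos 11 = 'l'
  'k' (pos 10) + 3 = pos 13 = 'n'
  'h' (pos 7) + 3 = pos 10 = 'k'
Result: lalnk

lalnk


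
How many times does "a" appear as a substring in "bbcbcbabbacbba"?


Searching for "a" in "bbcbcbabbacbba"
Scanning each position:
  Position 0: "b" => no
  Position 1: "b" => no
  Position 2: "c" => no
  Position 3: "b" => no
  Position 4: "c" => no
  Position 5: "b" => no
  Position 6: "a" => MATCH
  Position 7: "b" => no
  Position 8: "b" => no
  Position 9: "a" => MATCH
  Position 10: "c" => no
  Position 11: "b" => no
  Position 12: "b" => no
  Position 13: "a" => MATCH
Total occurrences: 3

3


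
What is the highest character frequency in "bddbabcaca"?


Input: bddbabcaca
Character counts:
  'a': 3
  'b': 3
  'c': 2
  'd': 2
Maximum frequency: 3

3


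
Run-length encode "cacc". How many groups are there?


Input: cacc
Scanning for consecutive runs:
  Group 1: 'c' x 1 (positions 0-0)
  Group 2: 'a' x 1 (positions 1-1)
  Group 3: 'c' x 2 (positions 2-3)
Total groups: 3

3


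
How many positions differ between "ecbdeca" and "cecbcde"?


Comparing "ecbdeca" and "cecbcde" position by position:
  Position 0: 'e' vs 'c' => DIFFER
  Position 1: 'c' vs 'e' => DIFFER
  Position 2: 'b' vs 'c' => DIFFER
  Position 3: 'd' vs 'b' => DIFFER
  Position 4: 'e' vs 'c' => DIFFER
  Position 5: 'c' vs 'd' => DIFFER
  Position 6: 'a' vs 'e' => DIFFER
Positions that differ: 7

7


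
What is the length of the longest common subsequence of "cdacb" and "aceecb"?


LCS of "cdacb" and "aceecb"
DP table:
           a    c    e    e    c    b
      0    0    0    0    0    0    0
  c   0    0    1    1    1    1    1
  d   0    0    1    1    1    1    1
  a   0    1    1    1    1    1    1
  c   0    1    2    2    2    2    2
  b   0    1    2    2    2    2    3
LCS length = dp[5][6] = 3

3


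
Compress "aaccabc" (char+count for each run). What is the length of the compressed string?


Input: aaccabc
Runs:
  'a' x 2 => "a2"
  'c' x 2 => "c2"
  'a' x 1 => "a1"
  'b' x 1 => "b1"
  'c' x 1 => "c1"
Compressed: "a2c2a1b1c1"
Compressed length: 10

10


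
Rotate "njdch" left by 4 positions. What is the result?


Input: "njdch", rotate left by 4
First 4 characters: "njdc"
Remaining characters: "h"
Concatenate remaining + first: "h" + "njdc" = "hnjdc"

hnjdc


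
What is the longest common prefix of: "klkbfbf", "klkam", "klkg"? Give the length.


Words: klkbfbf, klkam, klkg
  Position 0: all 'k' => match
  Position 1: all 'l' => match
  Position 2: all 'k' => match
  Position 3: ('b', 'a', 'g') => mismatch, stop
LCP = "klk" (length 3)

3


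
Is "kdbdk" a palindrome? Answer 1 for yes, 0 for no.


Input: kdbdk
Reversed: kdbdk
  Compare pos 0 ('k') with pos 4 ('k'): match
  Compare pos 1 ('d') with pos 3 ('d'): match
Result: palindrome

1


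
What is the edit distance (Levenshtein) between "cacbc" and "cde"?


Computing edit distance: "cacbc" -> "cde"
DP table:
           c    d    e
      0    1    2    3
  c   1    0    1    2
  a   2    1    1    2
  c   3    2    2    2
  b   4    3    3    3
  c   5    4    4    4
Edit distance = dp[5][3] = 4

4


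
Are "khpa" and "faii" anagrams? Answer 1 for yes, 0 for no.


Strings: "khpa", "faii"
Sorted first:  ahkp
Sorted second: afii
Differ at position 1: 'h' vs 'f' => not anagrams

0


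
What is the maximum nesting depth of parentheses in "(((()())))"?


Input: "(((()())))"
Tracking depth:
  Position 0 '(': depth becomes 1
  Position 1 '(': depth becomes 2
  Position 2 '(': depth becomes 3
  Position 3 '(': depth becomes 4
  Position 4 ')': depth becomes 3
  Position 5 '(': depth becomes 4
  Position 6 ')': depth becomes 3
  Position 7 ')': depth becomes 2
  Position 8 ')': depth becomes 1
  Position 9 ')': depth becomes 0
Maximum depth reached: 4

4


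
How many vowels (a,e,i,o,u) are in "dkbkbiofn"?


Input: dkbkbiofn
Checking each character:
  'd' at position 0: consonant
  'k' at position 1: consonant
  'b' at position 2: consonant
  'k' at position 3: consonant
  'b' at position 4: consonant
  'i' at position 5: vowel (running total: 1)
  'o' at position 6: vowel (running total: 2)
  'f' at position 7: consonant
  'n' at position 8: consonant
Total vowels: 2

2


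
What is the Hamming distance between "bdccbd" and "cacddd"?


Comparing "bdccbd" and "cacddd" position by position:
  Position 0: 'b' vs 'c' => differ
  Position 1: 'd' vs 'a' => differ
  Position 2: 'c' vs 'c' => same
  Position 3: 'c' vs 'd' => differ
  Position 4: 'b' vs 'd' => differ
  Position 5: 'd' vs 'd' => same
Total differences (Hamming distance): 4

4


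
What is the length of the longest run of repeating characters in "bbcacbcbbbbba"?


Input: "bbcacbcbbbbba"
Scanning for longest run:
  Position 1 ('b'): continues run of 'b', length=2
  Position 2 ('c'): new char, reset run to 1
  Position 3 ('a'): new char, reset run to 1
  Position 4 ('c'): new char, reset run to 1
  Position 5 ('b'): new char, reset run to 1
  Position 6 ('c'): new char, reset run to 1
  Position 7 ('b'): new char, reset run to 1
  Position 8 ('b'): continues run of 'b', length=2
  Position 9 ('b'): continues run of 'b', length=3
  Position 10 ('b'): continues run of 'b', length=4
  Position 11 ('b'): continues run of 'b', length=5
  Position 12 ('a'): new char, reset run to 1
Longest run: 'b' with length 5

5
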